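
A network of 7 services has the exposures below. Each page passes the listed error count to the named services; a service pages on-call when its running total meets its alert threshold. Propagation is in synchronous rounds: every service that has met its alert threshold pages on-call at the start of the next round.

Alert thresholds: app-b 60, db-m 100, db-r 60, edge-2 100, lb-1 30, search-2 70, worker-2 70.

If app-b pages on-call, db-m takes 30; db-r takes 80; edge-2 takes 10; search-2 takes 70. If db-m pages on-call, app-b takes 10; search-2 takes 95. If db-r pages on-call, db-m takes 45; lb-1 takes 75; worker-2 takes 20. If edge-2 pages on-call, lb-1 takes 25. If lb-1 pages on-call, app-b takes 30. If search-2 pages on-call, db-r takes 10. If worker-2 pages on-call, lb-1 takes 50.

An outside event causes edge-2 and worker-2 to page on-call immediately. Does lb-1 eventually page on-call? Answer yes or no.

yes

Round 1 — edge-2, worker-2 page on-call (initial).
  lb-1: +25+50 → 75 ≥ 30
Round 2 — lb-1 pages on-call.
  app-b: +30 → 30 < 60
No further pages.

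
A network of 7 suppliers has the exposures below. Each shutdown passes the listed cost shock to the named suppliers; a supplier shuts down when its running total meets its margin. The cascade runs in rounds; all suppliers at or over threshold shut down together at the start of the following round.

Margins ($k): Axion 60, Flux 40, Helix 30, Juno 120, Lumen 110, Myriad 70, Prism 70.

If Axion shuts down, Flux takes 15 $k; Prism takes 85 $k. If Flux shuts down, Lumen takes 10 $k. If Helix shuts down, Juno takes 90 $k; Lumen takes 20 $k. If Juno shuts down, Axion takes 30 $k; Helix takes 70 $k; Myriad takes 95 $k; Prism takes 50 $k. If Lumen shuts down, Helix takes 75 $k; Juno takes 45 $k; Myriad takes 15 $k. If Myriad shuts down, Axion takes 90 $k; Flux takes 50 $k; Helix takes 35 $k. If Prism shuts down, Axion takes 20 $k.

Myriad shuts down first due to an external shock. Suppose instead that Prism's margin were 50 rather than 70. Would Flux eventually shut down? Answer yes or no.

yes

With Prism's margin at 50:
Round 1 — Myriad shuts down (initial).
  Axion: +90 → 90 ≥ 60
  Flux: +50 → 50 ≥ 40
  Helix: +35 → 35 ≥ 30
Round 2 — Axion, Flux, Helix shut down.
  Juno: +90 → 90 < 120
  Lumen: +10+20 → 30 < 110
  Prism: +85 → 85 ≥ 50
Round 3 — Prism shuts down.
No further shutdowns.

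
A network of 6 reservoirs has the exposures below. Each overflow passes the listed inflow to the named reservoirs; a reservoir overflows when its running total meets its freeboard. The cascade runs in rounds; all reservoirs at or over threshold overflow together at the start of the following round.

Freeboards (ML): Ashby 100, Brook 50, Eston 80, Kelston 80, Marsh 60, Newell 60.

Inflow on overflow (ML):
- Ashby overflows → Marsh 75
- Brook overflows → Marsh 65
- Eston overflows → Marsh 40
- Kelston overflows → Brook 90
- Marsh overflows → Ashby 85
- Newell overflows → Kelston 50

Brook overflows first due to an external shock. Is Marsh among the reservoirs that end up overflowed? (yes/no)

Round 1 — Brook overflows (initial).
  Marsh: +65 → 65 ≥ 60
Round 2 — Marsh overflows.
  Ashby: +85 → 85 < 100
No further overflows.

yes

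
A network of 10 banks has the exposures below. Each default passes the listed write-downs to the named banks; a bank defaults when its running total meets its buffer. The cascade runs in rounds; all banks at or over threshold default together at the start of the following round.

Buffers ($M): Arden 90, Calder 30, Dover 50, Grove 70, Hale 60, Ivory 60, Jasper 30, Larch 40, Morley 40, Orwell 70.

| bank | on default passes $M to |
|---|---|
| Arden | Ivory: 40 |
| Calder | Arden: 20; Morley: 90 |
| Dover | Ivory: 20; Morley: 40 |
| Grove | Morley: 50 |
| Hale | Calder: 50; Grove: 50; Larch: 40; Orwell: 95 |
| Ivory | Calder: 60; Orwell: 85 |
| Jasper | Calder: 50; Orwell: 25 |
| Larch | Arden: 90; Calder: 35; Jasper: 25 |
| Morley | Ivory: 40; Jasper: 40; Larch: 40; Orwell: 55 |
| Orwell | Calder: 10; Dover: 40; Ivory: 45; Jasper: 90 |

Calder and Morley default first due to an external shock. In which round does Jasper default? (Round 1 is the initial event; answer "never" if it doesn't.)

Round 1 — Calder, Morley default (initial).
  Arden: +20 → 20 < 90
  Ivory: +40 → 40 < 60
  Jasper: +40 → 40 ≥ 30
  Larch: +40 → 40 ≥ 40
  Orwell: +55 → 55 < 70
Round 2 — Jasper, Larch default.
  Arden: +90 → 110 ≥ 90
  Orwell: +25 → 80 ≥ 70
Round 3 — Arden, Orwell default.
  Dover: +40 → 40 < 50
  Ivory: +40+45 → 125 ≥ 60
Round 4 — Ivory defaults.
No further defaults.

2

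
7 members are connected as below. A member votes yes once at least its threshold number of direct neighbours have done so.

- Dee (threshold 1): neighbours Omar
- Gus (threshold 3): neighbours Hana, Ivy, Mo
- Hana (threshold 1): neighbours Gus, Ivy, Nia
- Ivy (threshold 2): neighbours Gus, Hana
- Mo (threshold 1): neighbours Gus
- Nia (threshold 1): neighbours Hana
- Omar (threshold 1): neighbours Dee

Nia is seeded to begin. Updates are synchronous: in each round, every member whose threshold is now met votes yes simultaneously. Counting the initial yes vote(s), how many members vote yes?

2

Round 1 — Nia votes yes (initial).
Round 2 — checking thresholds:
  Hana: 1 of 3 neighbours ≥ 1, votes yes.
Round 3 — no new yes votes; cascade stops.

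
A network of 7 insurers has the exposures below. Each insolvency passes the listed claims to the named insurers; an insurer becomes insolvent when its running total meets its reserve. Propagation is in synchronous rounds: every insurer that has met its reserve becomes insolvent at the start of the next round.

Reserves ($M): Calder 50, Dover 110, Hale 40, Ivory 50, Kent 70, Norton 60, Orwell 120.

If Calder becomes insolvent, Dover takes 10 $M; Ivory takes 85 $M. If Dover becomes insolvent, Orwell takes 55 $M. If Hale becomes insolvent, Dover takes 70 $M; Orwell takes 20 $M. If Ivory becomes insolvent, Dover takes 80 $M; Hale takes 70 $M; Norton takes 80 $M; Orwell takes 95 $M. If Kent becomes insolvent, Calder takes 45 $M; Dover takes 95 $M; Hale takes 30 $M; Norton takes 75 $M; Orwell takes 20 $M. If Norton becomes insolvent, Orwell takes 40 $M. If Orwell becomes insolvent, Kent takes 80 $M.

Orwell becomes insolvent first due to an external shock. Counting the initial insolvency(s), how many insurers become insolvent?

3

Round 1 — Orwell becomes insolvent (initial).
  Kent: +80 → 80 ≥ 70
Round 2 — Kent becomes insolvent.
  Calder: +45 → 45 < 50
  Dover: +95 → 95 < 110
  Hale: +30 → 30 < 40
  Norton: +75 → 75 ≥ 60
Round 3 — Norton becomes insolvent.
No further insolvencies.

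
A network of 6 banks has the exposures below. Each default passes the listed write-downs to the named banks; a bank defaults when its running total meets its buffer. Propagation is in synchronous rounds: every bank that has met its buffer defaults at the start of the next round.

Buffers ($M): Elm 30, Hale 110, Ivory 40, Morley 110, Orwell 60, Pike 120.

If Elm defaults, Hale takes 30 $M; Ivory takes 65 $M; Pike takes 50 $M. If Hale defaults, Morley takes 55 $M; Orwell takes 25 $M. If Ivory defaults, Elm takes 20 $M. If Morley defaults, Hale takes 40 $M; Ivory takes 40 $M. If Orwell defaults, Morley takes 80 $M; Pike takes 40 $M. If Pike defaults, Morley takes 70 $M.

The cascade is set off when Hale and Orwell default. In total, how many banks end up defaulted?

4

Round 1 — Hale, Orwell default (initial).
  Morley: +55+80 → 135 ≥ 110
  Pike: +40 → 40 < 120
Round 2 — Morley defaults.
  Ivory: +40 → 40 ≥ 40
Round 3 — Ivory defaults.
  Elm: +20 → 20 < 30
No further defaults.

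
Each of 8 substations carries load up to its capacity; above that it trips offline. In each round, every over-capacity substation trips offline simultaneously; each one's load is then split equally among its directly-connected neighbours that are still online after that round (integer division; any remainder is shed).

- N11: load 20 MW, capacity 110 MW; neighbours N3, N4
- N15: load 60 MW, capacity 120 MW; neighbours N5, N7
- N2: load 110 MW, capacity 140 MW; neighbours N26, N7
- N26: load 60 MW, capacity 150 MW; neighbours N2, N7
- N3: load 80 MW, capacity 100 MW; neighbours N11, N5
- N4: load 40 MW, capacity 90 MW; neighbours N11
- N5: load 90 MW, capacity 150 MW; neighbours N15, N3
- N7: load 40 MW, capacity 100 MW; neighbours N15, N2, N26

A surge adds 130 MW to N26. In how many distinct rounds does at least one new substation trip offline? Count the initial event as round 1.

Round 1 — N26 at 190 > 150. N26 trips offline.
  N26 sheds 190 MW to N2, N7: 95 each.
    N2: 110+95 = 205 > 140
    N7: 40+95 = 135 > 100
Round 2 — N2, N7 trip offline.
  N2 sheds 205 MW: no online neighbours, lost.
  N7 sheds 135 MW to N15: 135 each.
    N15: 60+135 = 195 > 120
Round 3 — N15 trips offline.
  N15 sheds 195 MW to N5: 195 each.
    N5: 90+195 = 285 > 150
Round 4 — N5 trips offline.
  N5 sheds 285 MW to N3: 285 each.
    N3: 80+285 = 365 > 100
Round 5 — N3 trips offline.
  N3 sheds 365 MW to N11: 365 each.
    N11: 20+365 = 385 > 110
Round 6 — N11 trips offline.
  N11 sheds 385 MW to N4: 385 each.
    N4: 40+385 = 425 > 90
Round 7 — N4 trips offline.
  N4 sheds 425 MW: no online neighbours, lost.
No further trips.

7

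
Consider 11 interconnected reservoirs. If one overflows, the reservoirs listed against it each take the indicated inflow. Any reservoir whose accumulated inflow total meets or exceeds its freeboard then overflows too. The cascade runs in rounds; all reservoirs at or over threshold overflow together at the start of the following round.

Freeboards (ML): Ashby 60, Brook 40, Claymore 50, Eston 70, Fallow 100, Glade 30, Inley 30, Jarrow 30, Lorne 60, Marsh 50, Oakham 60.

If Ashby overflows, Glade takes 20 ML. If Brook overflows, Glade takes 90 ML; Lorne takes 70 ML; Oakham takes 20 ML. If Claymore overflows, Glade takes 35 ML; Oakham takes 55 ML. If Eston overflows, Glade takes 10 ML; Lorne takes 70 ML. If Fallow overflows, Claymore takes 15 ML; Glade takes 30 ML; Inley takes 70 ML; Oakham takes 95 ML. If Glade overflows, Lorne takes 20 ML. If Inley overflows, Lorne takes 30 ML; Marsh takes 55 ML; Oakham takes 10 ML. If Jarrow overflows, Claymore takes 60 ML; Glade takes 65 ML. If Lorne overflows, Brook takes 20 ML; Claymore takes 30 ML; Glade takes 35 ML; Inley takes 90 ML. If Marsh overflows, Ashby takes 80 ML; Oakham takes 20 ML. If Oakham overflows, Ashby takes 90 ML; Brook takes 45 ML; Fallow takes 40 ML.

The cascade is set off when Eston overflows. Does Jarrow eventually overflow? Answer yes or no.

Round 1 — Eston overflows (initial).
  Glade: +10 → 10 < 30
  Lorne: +70 → 70 ≥ 60
Round 2 — Lorne overflows.
  Brook: +20 → 20 < 40
  Claymore: +30 → 30 < 50
  Glade: +35 → 45 ≥ 30
  Inley: +90 → 90 ≥ 30
Round 3 — Glade, Inley overflow.
  Marsh: +55 → 55 ≥ 50
  Oakham: +10 → 10 < 60
Round 4 — Marsh overflows.
  Ashby: +80 → 80 ≥ 60
  Oakham: +20 → 30 < 60
Round 5 — Ashby overflows.
No further overflows.

no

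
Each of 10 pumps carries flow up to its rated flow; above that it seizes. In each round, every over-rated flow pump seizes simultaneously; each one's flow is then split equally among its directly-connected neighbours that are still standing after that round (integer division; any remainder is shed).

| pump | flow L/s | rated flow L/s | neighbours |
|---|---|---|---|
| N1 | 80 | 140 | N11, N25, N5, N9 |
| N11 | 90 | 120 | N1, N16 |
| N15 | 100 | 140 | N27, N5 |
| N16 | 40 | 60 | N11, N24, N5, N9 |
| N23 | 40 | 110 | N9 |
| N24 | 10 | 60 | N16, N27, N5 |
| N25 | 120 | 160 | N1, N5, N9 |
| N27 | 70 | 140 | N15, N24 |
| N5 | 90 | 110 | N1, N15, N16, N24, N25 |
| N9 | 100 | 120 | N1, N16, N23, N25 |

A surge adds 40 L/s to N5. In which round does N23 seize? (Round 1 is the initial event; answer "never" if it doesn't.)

Round 1 — N5 at 130 > 110. N5 seizes.
  N5 sheds 130 L/s to N1, N15, N16, N24, N25: 26 each.
    N1: 80+26 = 106 ≤ 140
    N15: 100+26 = 126 ≤ 140
    N16: 40+26 = 66 > 60
    N24: 10+26 = 36 ≤ 60
    N25: 120+26 = 146 ≤ 160
Round 2 — N16 seizes.
  N16 sheds 66 L/s to N11, N24, N9: 22 each.
    N11: 90+22 = 112 ≤ 120
    N24: 36+22 = 58 ≤ 60
    N9: 100+22 = 122 > 120
Round 3 — N9 seizes.
  N9 sheds 122 L/s to N1, N23, N25: 40 each (2 lost).
    N1: 106+40 = 146 > 140
    N23: 40+40 = 80 ≤ 110
    N25: 146+40 = 186 > 160
Round 4 — N1, N25 seize.
  N1 sheds 146 L/s to N11: 146 each.
    N11: 112+146 = 258 > 120
  N25 sheds 186 L/s: no online neighbours, lost.
Round 5 — N11 seizes.
  N11 sheds 258 L/s: no online neighbours, lost.
No further seizures.

never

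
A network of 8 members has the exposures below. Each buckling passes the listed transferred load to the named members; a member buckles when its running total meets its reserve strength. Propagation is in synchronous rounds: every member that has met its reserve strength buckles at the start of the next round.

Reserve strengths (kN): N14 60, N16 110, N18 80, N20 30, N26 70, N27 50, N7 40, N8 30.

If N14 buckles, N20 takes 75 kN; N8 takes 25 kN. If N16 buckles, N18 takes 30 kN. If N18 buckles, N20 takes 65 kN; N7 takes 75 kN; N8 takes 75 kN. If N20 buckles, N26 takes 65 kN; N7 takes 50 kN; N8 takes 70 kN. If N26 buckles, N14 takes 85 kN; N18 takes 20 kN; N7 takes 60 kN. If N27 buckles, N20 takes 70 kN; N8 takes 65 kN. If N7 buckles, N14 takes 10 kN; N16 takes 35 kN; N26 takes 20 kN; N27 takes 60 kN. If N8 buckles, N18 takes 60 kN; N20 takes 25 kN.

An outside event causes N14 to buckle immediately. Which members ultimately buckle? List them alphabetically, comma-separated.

Round 1 — N14 buckles (initial).
  N20: +75 → 75 ≥ 30
  N8: +25 → 25 < 30
Round 2 — N20 buckles.
  N26: +65 → 65 < 70
  N7: +50 → 50 ≥ 40
  N8: +70 → 95 ≥ 30
Round 3 — N7, N8 buckle.
  N16: +35 → 35 < 110
  N18: +60 → 60 < 80
  N26: +20 → 85 ≥ 70
  N27: +60 → 60 ≥ 50
Round 4 — N26, N27 buckle.
  N18: +20 → 80 ≥ 80
Round 5 — N18 buckles.
No further bucklings.

N14, N18, N20, N26, N27, N7, N8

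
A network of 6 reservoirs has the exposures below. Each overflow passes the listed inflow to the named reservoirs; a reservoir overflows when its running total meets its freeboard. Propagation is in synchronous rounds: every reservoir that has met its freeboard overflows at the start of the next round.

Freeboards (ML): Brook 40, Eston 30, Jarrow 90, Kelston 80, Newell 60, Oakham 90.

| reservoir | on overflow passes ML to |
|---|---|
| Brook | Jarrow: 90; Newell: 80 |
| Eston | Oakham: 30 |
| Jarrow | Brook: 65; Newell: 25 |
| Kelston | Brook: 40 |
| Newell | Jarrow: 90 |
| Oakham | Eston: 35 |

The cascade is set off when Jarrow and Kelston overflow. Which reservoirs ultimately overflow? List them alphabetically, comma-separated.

Round 1 — Jarrow, Kelston overflow (initial).
  Brook: +65+40 → 105 ≥ 40
  Newell: +25 → 25 < 60
Round 2 — Brook overflows.
  Newell: +80 → 105 ≥ 60
Round 3 — Newell overflows.
No further overflows.

Brook, Jarrow, Kelston, Newell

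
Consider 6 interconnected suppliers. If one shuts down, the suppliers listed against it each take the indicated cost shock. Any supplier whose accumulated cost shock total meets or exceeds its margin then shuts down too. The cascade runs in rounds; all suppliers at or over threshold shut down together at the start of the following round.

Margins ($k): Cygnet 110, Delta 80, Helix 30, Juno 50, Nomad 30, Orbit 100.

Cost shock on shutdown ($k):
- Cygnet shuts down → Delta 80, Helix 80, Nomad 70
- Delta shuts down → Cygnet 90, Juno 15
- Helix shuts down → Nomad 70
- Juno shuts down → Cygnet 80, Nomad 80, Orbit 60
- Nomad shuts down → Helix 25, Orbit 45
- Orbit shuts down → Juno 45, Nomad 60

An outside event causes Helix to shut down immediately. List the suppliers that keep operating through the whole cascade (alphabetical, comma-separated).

Cygnet, Delta, Juno, Orbit

Round 1 — Helix shuts down (initial).
  Nomad: +70 → 70 ≥ 30
Round 2 — Nomad shuts down.
  Orbit: +45 → 45 < 100
No further shutdowns.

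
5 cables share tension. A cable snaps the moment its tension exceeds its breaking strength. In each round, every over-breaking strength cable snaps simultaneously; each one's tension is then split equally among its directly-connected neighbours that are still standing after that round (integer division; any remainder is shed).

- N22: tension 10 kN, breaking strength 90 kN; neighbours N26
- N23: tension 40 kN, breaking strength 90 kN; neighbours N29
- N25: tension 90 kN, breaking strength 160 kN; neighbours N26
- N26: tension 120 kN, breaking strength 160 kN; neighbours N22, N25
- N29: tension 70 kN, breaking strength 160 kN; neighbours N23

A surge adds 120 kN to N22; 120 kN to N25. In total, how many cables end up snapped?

Round 1 — N22 at 130 > 90; N25 at 210 > 160. N22, N25 snap.
  N22 sheds 130 kN to N26: 130 each.
    N26: 120+130 = 250 > 160
  N25 sheds 210 kN to N26: 210 each.
    N26: 250+210 = 460 > 160
Round 2 — N26 snaps.
  N26 sheds 460 kN: no online neighbours, lost.
No further breaks.

3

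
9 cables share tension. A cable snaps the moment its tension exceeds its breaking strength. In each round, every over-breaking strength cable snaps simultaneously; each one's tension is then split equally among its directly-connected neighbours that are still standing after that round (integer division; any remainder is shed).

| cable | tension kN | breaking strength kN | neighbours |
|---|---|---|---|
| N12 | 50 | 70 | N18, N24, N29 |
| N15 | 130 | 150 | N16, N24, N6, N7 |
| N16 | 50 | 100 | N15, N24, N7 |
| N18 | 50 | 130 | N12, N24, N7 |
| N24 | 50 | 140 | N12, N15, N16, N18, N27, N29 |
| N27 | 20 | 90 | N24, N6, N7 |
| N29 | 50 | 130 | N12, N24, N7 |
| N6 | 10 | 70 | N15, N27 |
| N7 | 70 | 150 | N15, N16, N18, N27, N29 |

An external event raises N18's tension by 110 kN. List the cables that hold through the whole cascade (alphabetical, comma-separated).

Round 1 — N18 at 160 > 130. N18 snaps.
  N18 sheds 160 kN to N12, N24, N7: 53 each (1 lost).
    N12: 50+53 = 103 > 70
    N24: 50+53 = 103 ≤ 140
    N7: 70+53 = 123 ≤ 150
Round 2 — N12 snaps.
  N12 sheds 103 kN to N24, N29: 51 each (1 lost).
    N24: 103+51 = 154 > 140
    N29: 50+51 = 101 ≤ 130
Round 3 — N24 snaps.
  N24 sheds 154 kN to N15, N16, N27, N29: 38 each (2 lost).
    N15: 130+38 = 168 > 150
    N16: 50+38 = 88 ≤ 100
    N27: 20+38 = 58 ≤ 90
    N29: 101+38 = 139 > 130
Round 4 — N15, N29 snap.
  N15 sheds 168 kN to N16, N6, N7: 56 each.
    N16: 88+56 = 144 > 100
    N6: 10+56 = 66 ≤ 70
    N7: 123+56 = 179 > 150
  N29 sheds 139 kN to N7: 139 each.
    N7: 179+139 = 318 > 150
Round 5 — N16, N7 snap.
  N16 sheds 144 kN: no online neighbours, lost.
  N7 sheds 318 kN to N27: 318 each.
    N27: 58+318 = 376 > 90
Round 6 — N27 snaps.
  N27 sheds 376 kN to N6: 376 each.
    N6: 66+376 = 442 > 70
Round 7 — N6 snaps.
  N6 sheds 442 kN: no online neighbours, lost.
No further breaks.

none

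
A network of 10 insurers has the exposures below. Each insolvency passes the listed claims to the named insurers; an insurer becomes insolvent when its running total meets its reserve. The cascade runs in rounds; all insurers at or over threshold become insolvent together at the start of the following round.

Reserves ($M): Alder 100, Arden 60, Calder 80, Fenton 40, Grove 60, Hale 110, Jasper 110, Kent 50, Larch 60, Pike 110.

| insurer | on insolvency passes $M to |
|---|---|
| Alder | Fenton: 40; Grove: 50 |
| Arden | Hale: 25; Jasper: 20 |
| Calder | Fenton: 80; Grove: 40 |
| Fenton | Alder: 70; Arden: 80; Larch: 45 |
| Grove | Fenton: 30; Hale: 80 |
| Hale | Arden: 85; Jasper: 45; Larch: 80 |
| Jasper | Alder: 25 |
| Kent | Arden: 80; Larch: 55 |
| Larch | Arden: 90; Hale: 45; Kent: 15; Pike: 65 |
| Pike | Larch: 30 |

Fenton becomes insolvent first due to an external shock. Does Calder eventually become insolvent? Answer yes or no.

Round 1 — Fenton becomes insolvent (initial).
  Alder: +70 → 70 < 100
  Arden: +80 → 80 ≥ 60
  Larch: +45 → 45 < 60
Round 2 — Arden becomes insolvent.
  Hale: +25 → 25 < 110
  Jasper: +20 → 20 < 110
No further insolvencies.

no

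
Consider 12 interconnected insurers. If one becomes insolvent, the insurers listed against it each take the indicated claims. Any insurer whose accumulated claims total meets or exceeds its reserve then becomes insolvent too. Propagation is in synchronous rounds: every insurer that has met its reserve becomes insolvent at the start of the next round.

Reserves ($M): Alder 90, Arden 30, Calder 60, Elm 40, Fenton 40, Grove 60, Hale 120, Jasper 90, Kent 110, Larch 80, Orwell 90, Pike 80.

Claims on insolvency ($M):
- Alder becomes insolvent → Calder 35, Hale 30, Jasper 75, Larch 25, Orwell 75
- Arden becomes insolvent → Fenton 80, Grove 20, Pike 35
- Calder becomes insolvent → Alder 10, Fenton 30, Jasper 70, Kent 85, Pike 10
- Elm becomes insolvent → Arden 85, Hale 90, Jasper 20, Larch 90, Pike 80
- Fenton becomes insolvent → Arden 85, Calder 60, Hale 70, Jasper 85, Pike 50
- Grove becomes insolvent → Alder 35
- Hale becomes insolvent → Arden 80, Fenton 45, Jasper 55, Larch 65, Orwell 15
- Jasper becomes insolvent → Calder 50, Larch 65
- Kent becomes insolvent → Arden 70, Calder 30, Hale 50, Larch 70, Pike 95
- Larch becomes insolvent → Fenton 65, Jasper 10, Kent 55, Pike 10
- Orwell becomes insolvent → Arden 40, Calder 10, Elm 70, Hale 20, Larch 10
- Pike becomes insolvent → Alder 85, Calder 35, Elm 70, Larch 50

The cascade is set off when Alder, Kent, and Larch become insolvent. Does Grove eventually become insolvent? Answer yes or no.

Round 1 — Alder, Kent, Larch become insolvent (initial).
  Arden: +70 → 70 ≥ 30
  Calder: +35+30 → 65 ≥ 60
  Fenton: +65 → 65 ≥ 40
  Hale: +30+50 → 80 < 120
  Jasper: +75+10 → 85 < 90
  Orwell: +75 → 75 < 90
  Pike: +95+10 → 105 ≥ 80
Round 2 — Arden, Calder, Fenton, Pike become insolvent.
  Elm: +70 → 70 ≥ 40
  Grove: +20 → 20 < 60
  Hale: +70 → 150 ≥ 120
  Jasper: +70+85 → 240 ≥ 90
Round 3 — Elm, Hale, Jasper become insolvent.
  Orwell: +15 → 90 ≥ 90
Round 4 — Orwell becomes insolvent.
No further insolvencies.

no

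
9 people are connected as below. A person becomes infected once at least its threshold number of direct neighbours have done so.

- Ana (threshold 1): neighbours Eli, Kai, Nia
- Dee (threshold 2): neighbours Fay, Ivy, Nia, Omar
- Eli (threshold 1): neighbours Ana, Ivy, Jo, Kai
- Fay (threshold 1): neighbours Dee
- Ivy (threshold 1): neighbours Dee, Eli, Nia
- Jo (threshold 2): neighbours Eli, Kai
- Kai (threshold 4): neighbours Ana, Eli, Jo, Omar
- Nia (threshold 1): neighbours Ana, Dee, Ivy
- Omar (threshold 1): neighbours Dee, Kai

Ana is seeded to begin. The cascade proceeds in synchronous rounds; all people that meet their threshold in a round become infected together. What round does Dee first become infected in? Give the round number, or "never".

4

Round 1 — Ana becomes infected (initial).
Round 2 — checking thresholds:
  Eli: 1 of 4 neighbours ≥ 1, becomes infected.
  Kai: 1 of 4 neighbours < 4, below threshold.
  Nia: 1 of 3 neighbours ≥ 1, becomes infected.
Round 3 — checking thresholds:
  Dee: 1 of 4 neighbours < 2, below threshold.
  Ivy: 2 of 3 neighbours ≥ 1, becomes infected.
  Jo: 1 of 2 neighbours < 2, below threshold.
  Kai: 2 of 4 neighbours < 4, below threshold.
Round 4 — checking thresholds:
  Dee: 2 of 4 neighbours ≥ 2, becomes infected.
  Jo: 1 of 2 neighbours < 2, below threshold.
  Kai: 2 of 4 neighbours < 4, below threshold.
Round 5 — checking thresholds:
  Fay: 1 of 1 neighbours ≥ 1, becomes infected.
  Jo: 1 of 2 neighbours < 2, below threshold.
  Kai: 2 of 4 neighbours < 4, below threshold.
  Omar: 1 of 2 neighbours ≥ 1, becomes infected.
Round 6 — no new infections; cascade stops.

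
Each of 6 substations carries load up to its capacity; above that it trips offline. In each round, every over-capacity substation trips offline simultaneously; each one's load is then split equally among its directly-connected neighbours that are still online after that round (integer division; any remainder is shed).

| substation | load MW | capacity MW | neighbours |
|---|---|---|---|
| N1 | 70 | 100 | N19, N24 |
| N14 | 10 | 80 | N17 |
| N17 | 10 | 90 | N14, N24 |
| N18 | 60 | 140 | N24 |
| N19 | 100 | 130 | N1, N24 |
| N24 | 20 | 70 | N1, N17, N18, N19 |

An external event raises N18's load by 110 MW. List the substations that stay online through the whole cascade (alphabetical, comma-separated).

N14, N17

Round 1 — N18 at 170 > 140. N18 trips offline.
  N18 sheds 170 MW to N24: 170 each.
    N24: 20+170 = 190 > 70
Round 2 — N24 trips offline.
  N24 sheds 190 MW to N1, N17, N19: 63 each (1 lost).
    N1: 70+63 = 133 > 100
    N17: 10+63 = 73 ≤ 90
    N19: 100+63 = 163 > 130
Round 3 — N1, N19 trip offline.
  N1 sheds 133 MW: no online neighbours, lost.
  N19 sheds 163 MW: no online neighbours, lost.
No further trips.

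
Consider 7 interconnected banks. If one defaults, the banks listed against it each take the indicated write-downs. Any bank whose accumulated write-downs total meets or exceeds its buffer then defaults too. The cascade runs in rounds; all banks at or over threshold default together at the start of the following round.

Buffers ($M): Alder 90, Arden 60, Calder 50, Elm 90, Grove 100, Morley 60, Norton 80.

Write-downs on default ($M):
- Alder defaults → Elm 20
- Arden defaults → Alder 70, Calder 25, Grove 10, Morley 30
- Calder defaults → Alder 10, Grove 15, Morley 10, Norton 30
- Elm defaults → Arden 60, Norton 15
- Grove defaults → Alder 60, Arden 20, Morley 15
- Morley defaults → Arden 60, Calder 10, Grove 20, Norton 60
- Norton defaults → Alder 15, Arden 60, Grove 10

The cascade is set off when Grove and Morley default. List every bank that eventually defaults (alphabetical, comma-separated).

Alder, Arden, Grove, Morley

Round 1 — Grove, Morley default (initial).
  Alder: +60 → 60 < 90
  Arden: +20+60 → 80 ≥ 60
  Calder: +10 → 10 < 50
  Norton: +60 → 60 < 80
Round 2 — Arden defaults.
  Alder: +70 → 130 ≥ 90
  Calder: +25 → 35 < 50
Round 3 — Alder defaults.
  Elm: +20 → 20 < 90
No further defaults.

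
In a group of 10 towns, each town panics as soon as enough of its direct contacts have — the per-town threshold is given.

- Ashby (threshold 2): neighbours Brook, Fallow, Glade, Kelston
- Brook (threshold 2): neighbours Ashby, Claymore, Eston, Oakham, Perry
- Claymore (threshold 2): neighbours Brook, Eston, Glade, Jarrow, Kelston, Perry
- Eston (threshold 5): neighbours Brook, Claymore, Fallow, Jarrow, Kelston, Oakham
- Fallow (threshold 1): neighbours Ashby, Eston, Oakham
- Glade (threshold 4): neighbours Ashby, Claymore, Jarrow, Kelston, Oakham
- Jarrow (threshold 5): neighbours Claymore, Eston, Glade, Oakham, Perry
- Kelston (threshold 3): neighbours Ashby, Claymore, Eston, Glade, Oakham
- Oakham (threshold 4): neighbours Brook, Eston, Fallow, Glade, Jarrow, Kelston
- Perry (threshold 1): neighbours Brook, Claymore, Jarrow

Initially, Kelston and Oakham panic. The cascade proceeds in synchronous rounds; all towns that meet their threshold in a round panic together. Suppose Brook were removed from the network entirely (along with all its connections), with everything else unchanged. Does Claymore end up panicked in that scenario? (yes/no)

no

With Brook removed:
Round 1 — Kelston, Oakham panic (initial).
Round 2 — checking thresholds:
  Ashby: 1 of 3 neighbours < 2, not yet.
  Claymore: 1 of 5 neighbours < 2, not yet.
  Eston: 2 of 5 neighbours < 5, not yet.
  Fallow: 1 of 3 neighbours ≥ 1, panics.
  Glade: 2 of 5 neighbours < 4, not yet.
  Jarrow: 1 of 5 neighbours < 5, not yet.
Round 3 — checking thresholds:
  Ashby: 2 of 3 neighbours ≥ 2, panics.
  Claymore: 1 of 5 neighbours < 2, not yet.
  Eston: 3 of 5 neighbours < 5, not yet.
  Glade: 2 of 5 neighbours < 4, not yet.
  Jarrow: 1 of 5 neighbours < 5, not yet.
Round 4 — no new panics; cascade stops.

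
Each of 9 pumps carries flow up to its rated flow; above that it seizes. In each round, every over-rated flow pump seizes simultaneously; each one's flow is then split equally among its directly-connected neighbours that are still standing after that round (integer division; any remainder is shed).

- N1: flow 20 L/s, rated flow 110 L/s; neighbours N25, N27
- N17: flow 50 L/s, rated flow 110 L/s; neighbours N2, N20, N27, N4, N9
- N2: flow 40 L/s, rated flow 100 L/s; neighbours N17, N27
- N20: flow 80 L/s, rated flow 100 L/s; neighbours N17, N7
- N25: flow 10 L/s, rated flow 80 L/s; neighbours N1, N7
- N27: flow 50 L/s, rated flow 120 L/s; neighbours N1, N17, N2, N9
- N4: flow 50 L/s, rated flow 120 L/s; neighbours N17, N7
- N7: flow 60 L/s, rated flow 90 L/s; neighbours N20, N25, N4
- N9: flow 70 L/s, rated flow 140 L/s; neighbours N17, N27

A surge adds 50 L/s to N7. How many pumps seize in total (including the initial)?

4

Round 1 — N7 at 110 > 90. N7 seizes.
  N7 sheds 110 L/s to N20, N25, N4: 36 each (2 lost).
    N20: 80+36 = 116 > 100
    N25: 10+36 = 46 ≤ 80
    N4: 50+36 = 86 ≤ 120
Round 2 — N20 seizes.
  N20 sheds 116 L/s to N17: 116 each.
    N17: 50+116 = 166 > 110
Round 3 — N17 seizes.
  N17 sheds 166 L/s to N2, N27, N4, N9: 41 each (2 lost).
    N2: 40+41 = 81 ≤ 100
    N27: 50+41 = 91 ≤ 120
    N4: 86+41 = 127 > 120
    N9: 70+41 = 111 ≤ 140
Round 4 — N4 seizes.
  N4 sheds 127 L/s: no online neighbours, lost.
No further seizures.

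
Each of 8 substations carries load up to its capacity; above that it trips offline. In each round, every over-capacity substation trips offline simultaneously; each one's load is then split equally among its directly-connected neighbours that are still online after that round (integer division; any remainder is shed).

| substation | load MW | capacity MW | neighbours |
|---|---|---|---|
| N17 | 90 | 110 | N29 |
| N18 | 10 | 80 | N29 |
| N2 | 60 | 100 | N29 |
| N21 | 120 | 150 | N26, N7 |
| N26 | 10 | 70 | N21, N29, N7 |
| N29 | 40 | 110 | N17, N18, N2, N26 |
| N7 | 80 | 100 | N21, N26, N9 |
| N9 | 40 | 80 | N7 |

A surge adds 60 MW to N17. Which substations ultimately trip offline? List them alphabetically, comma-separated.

N17, N2, N21, N26, N29, N7, N9

Round 1 — N17 at 150 > 110. N17 trips offline.
  N17 sheds 150 MW to N29: 150 each.
    N29: 40+150 = 190 > 110
Round 2 — N29 trips offline.
  N29 sheds 190 MW to N18, N2, N26: 63 each (1 lost).
    N18: 10+63 = 73 ≤ 80
    N2: 60+63 = 123 > 100
    N26: 10+63 = 73 > 70
Round 3 — N2, N26 trip offline.
  N2 sheds 123 MW: no online neighbours, lost.
  N26 sheds 73 MW to N21, N7: 36 each (1 lost).
    N21: 120+36 = 156 > 150
    N7: 80+36 = 116 > 100
Round 4 — N21, N7 trip offline.
  N21 sheds 156 MW: no online neighbours, lost.
  N7 sheds 116 MW to N9: 116 each.
    N9: 40+116 = 156 > 80
Round 5 — N9 trips offline.
  N9 sheds 156 MW: no online neighbours, lost.
No further trips.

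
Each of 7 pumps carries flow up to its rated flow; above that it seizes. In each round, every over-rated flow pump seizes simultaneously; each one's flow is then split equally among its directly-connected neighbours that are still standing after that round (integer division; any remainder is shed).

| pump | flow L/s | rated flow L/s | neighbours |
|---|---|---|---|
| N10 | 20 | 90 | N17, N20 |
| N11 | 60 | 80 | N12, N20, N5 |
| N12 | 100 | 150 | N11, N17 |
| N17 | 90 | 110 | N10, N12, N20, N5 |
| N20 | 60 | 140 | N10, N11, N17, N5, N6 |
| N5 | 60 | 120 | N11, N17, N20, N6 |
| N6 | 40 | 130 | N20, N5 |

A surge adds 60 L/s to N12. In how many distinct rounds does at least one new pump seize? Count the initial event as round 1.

Round 1 — N12 at 160 > 150. N12 seizes.
  N12 sheds 160 L/s to N11, N17: 80 each.
    N11: 60+80 = 140 > 80
    N17: 90+80 = 170 > 110
Round 2 — N11, N17 seize.
  N11 sheds 140 L/s to N20, N5: 70 each.
    N20: 60+70 = 130 ≤ 140
    N5: 60+70 = 130 > 120
  N17 sheds 170 L/s to N10, N20, N5: 56 each (2 lost).
    N10: 20+56 = 76 ≤ 90
    N20: 130+56 = 186 > 140
    N5: 130+56 = 186 > 120
Round 3 — N20, N5 seize.
  N20 sheds 186 L/s to N10, N6: 93 each.
    N10: 76+93 = 169 > 90
    N6: 40+93 = 133 > 130
  N5 sheds 186 L/s to N6: 186 each.
    N6: 133+186 = 319 > 130
Round 4 — N10, N6 seize.
  N10 sheds 169 L/s: no online neighbours, lost.
  N6 sheds 319 L/s: no online neighbours, lost.
No further seizures.

4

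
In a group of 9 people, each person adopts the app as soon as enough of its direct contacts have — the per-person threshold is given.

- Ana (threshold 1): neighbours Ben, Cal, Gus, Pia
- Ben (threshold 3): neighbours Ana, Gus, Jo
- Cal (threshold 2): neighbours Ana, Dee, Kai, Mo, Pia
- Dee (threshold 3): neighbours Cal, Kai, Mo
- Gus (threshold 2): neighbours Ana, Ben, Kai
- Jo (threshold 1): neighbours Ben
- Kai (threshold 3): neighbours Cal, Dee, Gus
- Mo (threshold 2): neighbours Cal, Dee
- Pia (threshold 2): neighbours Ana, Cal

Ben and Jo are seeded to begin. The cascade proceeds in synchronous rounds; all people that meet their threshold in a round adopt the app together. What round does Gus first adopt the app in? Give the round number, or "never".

Round 1 — Ben, Jo adopt the app (initial).
Round 2 — checking thresholds:
  Ana: 1 of 4 neighbours ≥ 1, adopts the app.
  Gus: 1 of 3 neighbours < 2, not yet.
Round 3 — checking thresholds:
  Cal: 1 of 5 neighbours < 2, not yet.
  Gus: 2 of 3 neighbours ≥ 2, adopts the app.
  Pia: 1 of 2 neighbours < 2, not yet.
Round 4 — no new adoptions; cascade stops.

3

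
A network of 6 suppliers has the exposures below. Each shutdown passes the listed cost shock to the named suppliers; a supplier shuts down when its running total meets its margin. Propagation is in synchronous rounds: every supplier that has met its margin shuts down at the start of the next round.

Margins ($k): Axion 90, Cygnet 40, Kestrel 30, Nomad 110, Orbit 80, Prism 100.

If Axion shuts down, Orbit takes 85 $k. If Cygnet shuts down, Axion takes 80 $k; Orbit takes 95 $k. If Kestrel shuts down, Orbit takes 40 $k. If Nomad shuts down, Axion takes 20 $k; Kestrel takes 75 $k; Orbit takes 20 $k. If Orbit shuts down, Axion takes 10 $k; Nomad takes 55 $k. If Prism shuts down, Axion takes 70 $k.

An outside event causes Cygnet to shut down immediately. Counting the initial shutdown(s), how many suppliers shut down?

3

Round 1 — Cygnet shuts down (initial).
  Axion: +80 → 80 < 90
  Orbit: +95 → 95 ≥ 80
Round 2 — Orbit shuts down.
  Axion: +10 → 90 ≥ 90
  Nomad: +55 → 55 < 110
Round 3 — Axion shuts down.
No further shutdowns.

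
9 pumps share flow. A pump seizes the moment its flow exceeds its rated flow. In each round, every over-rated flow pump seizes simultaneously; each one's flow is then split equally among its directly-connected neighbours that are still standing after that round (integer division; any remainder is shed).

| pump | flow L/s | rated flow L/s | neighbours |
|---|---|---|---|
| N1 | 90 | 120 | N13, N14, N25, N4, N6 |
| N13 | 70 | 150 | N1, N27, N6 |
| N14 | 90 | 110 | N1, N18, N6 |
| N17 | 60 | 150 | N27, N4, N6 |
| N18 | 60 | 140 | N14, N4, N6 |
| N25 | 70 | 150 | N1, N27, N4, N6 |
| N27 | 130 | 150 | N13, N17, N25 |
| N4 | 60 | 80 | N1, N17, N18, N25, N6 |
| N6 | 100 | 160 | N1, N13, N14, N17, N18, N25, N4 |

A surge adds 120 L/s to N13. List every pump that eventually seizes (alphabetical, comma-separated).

Round 1 — N13 at 190 > 150. N13 seizes.
  N13 sheds 190 L/s to N1, N27, N6: 63 each (1 lost).
    N1: 90+63 = 153 > 120
    N27: 130+63 = 193 > 150
    N6: 100+63 = 163 > 160
Round 2 — N1, N27, N6 seize.
  N1 sheds 153 L/s to N14, N25, N4: 51 each.
    N14: 90+51 = 141 > 110
    N25: 70+51 = 121 ≤ 150
    N4: 60+51 = 111 > 80
  N27 sheds 193 L/s to N17, N25: 96 each (1 lost).
    N17: 60+96 = 156 > 150
    N25: 121+96 = 217 > 150
  N6 sheds 163 L/s to N14, N17, N18, N25, N4: 32 each (3 lost).
    N14: 141+32 = 173 > 110
    N17: 156+32 = 188 > 150
    N18: 60+32 = 92 ≤ 140
    N25: 217+32 = 249 > 150
    N4: 111+32 = 143 > 80
Round 3 — N14, N17, N25, N4 seize.
  N14 sheds 173 L/s to N18: 173 each.
    N18: 92+173 = 265 > 140
  N17 sheds 188 L/s: no online neighbours, lost.
  N25 sheds 249 L/s: no online neighbours, lost.
  N4 sheds 143 L/s to N18: 143 each.
    N18: 265+143 = 408 > 140
Round 4 — N18 seizes.
  N18 sheds 408 L/s: no online neighbours, lost.
No further seizures.

N1, N13, N14, N17, N18, N25, N27, N4, N6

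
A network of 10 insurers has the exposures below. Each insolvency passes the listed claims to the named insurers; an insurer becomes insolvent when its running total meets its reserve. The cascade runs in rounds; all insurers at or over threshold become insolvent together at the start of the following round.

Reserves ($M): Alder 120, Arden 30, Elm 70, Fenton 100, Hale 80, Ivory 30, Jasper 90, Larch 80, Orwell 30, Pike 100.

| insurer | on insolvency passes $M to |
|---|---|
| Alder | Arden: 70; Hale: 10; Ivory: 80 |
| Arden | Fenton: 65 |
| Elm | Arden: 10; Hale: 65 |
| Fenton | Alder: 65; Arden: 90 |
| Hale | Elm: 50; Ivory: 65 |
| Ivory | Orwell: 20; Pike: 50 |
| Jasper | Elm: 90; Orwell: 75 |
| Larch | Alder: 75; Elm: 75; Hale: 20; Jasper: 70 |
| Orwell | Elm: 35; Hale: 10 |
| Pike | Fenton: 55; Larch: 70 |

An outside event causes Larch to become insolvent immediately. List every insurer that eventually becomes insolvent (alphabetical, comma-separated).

Round 1 — Larch becomes insolvent (initial).
  Alder: +75 → 75 < 120
  Elm: +75 → 75 ≥ 70
  Hale: +20 → 20 < 80
  Jasper: +70 → 70 < 90
Round 2 — Elm becomes insolvent.
  Arden: +10 → 10 < 30
  Hale: +65 → 85 ≥ 80
Round 3 — Hale becomes insolvent.
  Ivory: +65 → 65 ≥ 30
Round 4 — Ivory becomes insolvent.
  Orwell: +20 → 20 < 30
  Pike: +50 → 50 < 100
No further insolvencies.

Elm, Hale, Ivory, Larch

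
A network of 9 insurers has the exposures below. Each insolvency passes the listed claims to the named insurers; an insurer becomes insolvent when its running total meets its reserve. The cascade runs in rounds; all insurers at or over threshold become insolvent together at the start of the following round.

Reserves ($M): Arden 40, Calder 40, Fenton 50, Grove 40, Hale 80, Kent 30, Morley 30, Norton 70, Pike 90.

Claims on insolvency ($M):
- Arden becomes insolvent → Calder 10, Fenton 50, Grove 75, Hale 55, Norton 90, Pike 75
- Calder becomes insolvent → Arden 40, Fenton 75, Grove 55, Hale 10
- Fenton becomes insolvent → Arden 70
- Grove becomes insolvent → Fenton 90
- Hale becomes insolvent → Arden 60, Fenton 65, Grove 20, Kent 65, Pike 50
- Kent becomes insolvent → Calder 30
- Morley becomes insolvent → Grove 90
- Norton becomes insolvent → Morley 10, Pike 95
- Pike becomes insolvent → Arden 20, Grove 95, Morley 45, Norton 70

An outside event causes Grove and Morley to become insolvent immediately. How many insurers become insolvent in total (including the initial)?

Round 1 — Grove, Morley become insolvent (initial).
  Fenton: +90 → 90 ≥ 50
Round 2 — Fenton becomes insolvent.
  Arden: +70 → 70 ≥ 40
Round 3 — Arden becomes insolvent.
  Calder: +10 → 10 < 40
  Hale: +55 → 55 < 80
  Norton: +90 → 90 ≥ 70
  Pike: +75 → 75 < 90
Round 4 — Norton becomes insolvent.
  Pike: +95 → 170 ≥ 90
Round 5 — Pike becomes insolvent.
No further insolvencies.

6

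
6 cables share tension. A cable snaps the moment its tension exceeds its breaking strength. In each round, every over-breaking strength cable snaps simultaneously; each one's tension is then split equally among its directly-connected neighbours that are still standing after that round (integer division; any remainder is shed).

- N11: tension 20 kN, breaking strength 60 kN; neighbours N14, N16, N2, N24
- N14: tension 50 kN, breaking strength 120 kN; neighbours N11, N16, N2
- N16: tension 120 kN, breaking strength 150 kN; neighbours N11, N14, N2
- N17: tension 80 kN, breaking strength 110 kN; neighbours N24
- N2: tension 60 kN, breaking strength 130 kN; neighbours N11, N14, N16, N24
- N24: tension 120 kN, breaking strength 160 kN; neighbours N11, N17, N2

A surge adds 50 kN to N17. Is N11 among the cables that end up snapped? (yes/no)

yes

Round 1 — N17 at 130 > 110. N17 snaps.
  N17 sheds 130 kN to N24: 130 each.
    N24: 120+130 = 250 > 160
Round 2 — N24 snaps.
  N24 sheds 250 kN to N11, N2: 125 each.
    N11: 20+125 = 145 > 60
    N2: 60+125 = 185 > 130
Round 3 — N11, N2 snap.
  N11 sheds 145 kN to N14, N16: 72 each (1 lost).
    N14: 50+72 = 122 > 120
    N16: 120+72 = 192 > 150
  N2 sheds 185 kN to N14, N16: 92 each (1 lost).
    N14: 122+92 = 214 > 120
    N16: 192+92 = 284 > 150
Round 4 — N14, N16 snap.
  N14 sheds 214 kN: no online neighbours, lost.
  N16 sheds 284 kN: no online neighbours, lost.
No further breaks.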